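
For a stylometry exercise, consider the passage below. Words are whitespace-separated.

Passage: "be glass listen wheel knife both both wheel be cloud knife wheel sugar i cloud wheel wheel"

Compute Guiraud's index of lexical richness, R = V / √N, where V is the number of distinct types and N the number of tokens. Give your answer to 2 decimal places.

2.18

N = 17, V = 9.
√N = 4.123106
R = 9 / 4.123106 = 2.18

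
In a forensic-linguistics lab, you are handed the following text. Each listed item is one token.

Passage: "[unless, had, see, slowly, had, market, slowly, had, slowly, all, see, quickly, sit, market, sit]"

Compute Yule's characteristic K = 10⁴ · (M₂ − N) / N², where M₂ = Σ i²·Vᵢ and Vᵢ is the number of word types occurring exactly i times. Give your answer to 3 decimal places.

Frequencies: had:3, slowly:3, see:2, market:2, sit:2, unless:1, all:1, quickly:1
N = 15. Frequency spectrum: V_1=3, V_2=3, V_3=2
M₂ = 1²·3 + 2²·3 + 3²·2 = 33
K = 10000 × (33 − 15) / 15² = 800.000

800.000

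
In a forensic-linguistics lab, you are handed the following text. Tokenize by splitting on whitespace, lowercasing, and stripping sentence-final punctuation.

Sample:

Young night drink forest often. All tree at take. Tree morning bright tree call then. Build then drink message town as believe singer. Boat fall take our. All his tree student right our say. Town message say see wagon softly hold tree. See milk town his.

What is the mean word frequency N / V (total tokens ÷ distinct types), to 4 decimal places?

N = 46 tokens, V = 31 types.
Mean frequency = N / V = 46 / 31 = 1.4839

1.4839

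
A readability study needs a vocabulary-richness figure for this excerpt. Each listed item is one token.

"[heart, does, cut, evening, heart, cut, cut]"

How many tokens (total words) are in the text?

Tokens: heart, does, cut, evening, heart, cut, cut
N = 7

7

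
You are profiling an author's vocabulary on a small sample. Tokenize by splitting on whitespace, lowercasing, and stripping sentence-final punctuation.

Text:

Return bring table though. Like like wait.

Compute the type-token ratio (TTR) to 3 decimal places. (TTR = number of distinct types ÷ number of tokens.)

0.857

N = 7 tokens, V = 6 types.
TTR = V / N = 6 / 7 = 0.857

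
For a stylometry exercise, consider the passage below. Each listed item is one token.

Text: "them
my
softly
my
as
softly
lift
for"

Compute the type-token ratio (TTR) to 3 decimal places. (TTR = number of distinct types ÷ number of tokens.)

0.750

N = 8 tokens, V = 6 types.
TTR = V / N = 6 / 8 = 0.750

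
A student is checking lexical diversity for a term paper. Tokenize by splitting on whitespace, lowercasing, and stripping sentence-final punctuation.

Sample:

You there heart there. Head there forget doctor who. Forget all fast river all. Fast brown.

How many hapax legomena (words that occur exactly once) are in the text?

7

Frequencies: there:3, forget:2, all:2, fast:2, you:1, heart:1, head:1, doctor:1, who:1, river:1, brown:1
Hapax (freq=1): brown, doctor, head, heart, river, who, you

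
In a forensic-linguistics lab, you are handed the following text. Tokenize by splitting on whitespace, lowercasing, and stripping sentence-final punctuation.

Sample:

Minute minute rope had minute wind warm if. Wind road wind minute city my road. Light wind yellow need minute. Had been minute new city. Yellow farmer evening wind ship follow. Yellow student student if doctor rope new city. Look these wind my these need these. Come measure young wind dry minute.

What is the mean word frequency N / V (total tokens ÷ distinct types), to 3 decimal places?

2.000

N = 52 tokens, V = 26 types.
Mean frequency = N / V = 52 / 26 = 2.000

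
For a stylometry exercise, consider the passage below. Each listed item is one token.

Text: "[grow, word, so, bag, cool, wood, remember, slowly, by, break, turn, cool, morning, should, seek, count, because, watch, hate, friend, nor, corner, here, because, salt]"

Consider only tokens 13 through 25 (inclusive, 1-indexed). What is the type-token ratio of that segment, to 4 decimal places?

0.9231

Segment tokens 13–25: morning, should, seek, count, because, watch, hate, friend, nor, corner, here, because, salt
Segment N = 13, segment V = 12.
TTR = 12 / 13 = 0.9231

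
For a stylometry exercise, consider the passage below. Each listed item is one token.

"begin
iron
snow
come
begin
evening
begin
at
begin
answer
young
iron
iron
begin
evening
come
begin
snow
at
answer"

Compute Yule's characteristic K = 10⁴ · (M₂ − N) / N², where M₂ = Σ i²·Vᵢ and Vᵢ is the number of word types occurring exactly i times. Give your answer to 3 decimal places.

1150.000

Frequencies: begin:6, iron:3, snow:2, come:2, evening:2, at:2, answer:2, young:1
N = 20. Frequency spectrum: V_1=1, V_2=5, V_3=1, V_6=1
M₂ = 1²·1 + 2²·5 + 3²·1 + 6²·1 = 66
K = 10000 × (66 − 20) / 20² = 1150.000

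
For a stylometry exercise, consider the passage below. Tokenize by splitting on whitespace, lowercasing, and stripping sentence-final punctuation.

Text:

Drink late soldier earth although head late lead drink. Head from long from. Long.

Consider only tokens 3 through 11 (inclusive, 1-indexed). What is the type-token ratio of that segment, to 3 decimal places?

0.889

Segment tokens 3–11: soldier, earth, although, head, late, lead, drink, head, from
Segment N = 9, segment V = 8.
TTR = 8 / 9 = 0.889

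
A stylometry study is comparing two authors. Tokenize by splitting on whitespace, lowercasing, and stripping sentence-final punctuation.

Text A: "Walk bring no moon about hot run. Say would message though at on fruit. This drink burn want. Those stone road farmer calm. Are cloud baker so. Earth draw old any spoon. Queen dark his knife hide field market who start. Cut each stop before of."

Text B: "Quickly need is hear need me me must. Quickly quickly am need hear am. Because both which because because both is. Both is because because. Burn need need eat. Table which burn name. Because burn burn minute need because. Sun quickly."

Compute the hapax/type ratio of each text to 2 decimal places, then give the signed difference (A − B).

A: hapax=46, V=46, ratio=1.00
B: hapax=6, V=16, ratio=0.38
Difference = 1.00 − 0.38 = 0.62

0.62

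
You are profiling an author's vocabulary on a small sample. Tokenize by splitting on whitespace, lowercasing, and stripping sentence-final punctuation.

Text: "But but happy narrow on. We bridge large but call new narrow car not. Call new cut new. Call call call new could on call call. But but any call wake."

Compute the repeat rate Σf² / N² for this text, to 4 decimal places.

Frequencies: call:8, but:5, new:4, narrow:2, on:2, happy:1, we:1, bridge:1, large:1, car:1, not:1, cut:1, could:1, any:1, wake:1
Σf² = 123; N² = 961
Repeat rate = 123 / 961 = 0.1280

0.1280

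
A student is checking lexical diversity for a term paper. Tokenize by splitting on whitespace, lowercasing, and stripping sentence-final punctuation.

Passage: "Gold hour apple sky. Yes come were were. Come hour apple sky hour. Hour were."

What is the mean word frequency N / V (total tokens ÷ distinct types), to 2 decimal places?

2.14

N = 15 tokens, V = 7 types.
Mean frequency = N / V = 15 / 7 = 2.14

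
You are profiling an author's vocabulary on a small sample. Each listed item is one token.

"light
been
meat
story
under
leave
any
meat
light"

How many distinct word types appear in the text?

Distinct types: {any, been, leave, light, meat, story, under}
V = 7

7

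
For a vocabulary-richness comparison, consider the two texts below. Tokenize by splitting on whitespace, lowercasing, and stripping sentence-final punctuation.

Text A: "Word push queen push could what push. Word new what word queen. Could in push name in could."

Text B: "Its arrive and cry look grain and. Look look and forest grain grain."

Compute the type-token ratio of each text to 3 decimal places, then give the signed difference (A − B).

TTR(A) = 8/18 = 0.444
TTR(B) = 7/13 = 0.538
Difference = 0.444 − 0.538 = -0.094

-0.094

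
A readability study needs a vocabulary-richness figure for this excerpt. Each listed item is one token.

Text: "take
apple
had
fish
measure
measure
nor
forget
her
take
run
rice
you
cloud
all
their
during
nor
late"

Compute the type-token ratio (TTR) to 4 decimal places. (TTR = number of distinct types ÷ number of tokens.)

N = 19 tokens, V = 16 types.
TTR = V / N = 16 / 19 = 0.8421

0.8421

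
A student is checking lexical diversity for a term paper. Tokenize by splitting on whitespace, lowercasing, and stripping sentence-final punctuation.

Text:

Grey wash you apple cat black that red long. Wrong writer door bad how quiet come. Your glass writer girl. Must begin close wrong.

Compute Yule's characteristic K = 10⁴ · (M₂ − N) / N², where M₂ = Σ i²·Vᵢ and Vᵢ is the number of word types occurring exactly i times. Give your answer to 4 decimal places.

Frequencies: wrong:2, writer:2, grey:1, wash:1, you:1, apple:1, cat:1, black:1, that:1, red:1, long:1, door:1, bad:1, how:1, quiet:1, come:1, your:1, glass:1, girl:1, must:1, … (2 more, each freq 1)
N = 24. Frequency spectrum: V_1=20, V_2=2
M₂ = 1²·20 + 2²·2 = 28
K = 10000 × (28 − 24) / 24² = 69.4444

69.4444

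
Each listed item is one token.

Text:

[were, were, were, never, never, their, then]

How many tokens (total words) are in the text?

Tokens: were, were, were, never, never, their, then
N = 7

7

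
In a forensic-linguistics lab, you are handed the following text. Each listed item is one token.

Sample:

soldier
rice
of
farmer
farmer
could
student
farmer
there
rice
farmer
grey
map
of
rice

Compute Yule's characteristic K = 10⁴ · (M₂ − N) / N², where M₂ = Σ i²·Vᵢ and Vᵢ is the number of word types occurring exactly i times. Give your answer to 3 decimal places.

888.889

Frequencies: farmer:4, rice:3, of:2, soldier:1, could:1, student:1, there:1, grey:1, map:1
N = 15. Frequency spectrum: V_1=6, V_2=1, V_3=1, V_4=1
M₂ = 1²·6 + 2²·1 + 3²·1 + 4²·1 = 35
K = 10000 × (35 − 15) / 15² = 888.889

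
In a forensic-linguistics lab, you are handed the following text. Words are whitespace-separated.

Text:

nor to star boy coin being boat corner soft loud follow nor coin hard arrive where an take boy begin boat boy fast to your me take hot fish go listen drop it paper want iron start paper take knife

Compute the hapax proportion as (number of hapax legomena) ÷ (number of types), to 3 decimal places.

0.774

Frequencies: boy:3, take:3, nor:2, to:2, coin:2, boat:2, paper:2, star:1, being:1, corner:1, soft:1, loud:1, follow:1, hard:1, arrive:1, where:1, an:1, begin:1, fast:1, your:1, … (11 more, each freq 1)
Hapax count = 24; type count = 31.
Ratio = 24 / 31 = 0.774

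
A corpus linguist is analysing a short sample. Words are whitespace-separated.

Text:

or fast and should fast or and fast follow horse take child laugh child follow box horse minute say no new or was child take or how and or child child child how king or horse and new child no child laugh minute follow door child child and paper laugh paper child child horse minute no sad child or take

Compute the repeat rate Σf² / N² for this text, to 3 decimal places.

Frequencies: child:13, or:7, and:5, horse:4, fast:3, follow:3, take:3, laugh:3, minute:3, no:3, new:2, how:2, paper:2, should:1, box:1, say:1, was:1, king:1, door:1, sad:1
Σf² = 332; N² = 3600
Repeat rate = 332 / 3600 = 0.092

0.092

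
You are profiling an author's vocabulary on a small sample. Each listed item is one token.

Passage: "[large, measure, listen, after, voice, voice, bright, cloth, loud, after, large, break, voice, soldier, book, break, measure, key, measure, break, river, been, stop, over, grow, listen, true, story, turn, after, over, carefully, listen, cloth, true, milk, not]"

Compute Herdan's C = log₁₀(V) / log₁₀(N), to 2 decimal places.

N = 37, V = 23.
log₁₀(V) = 1.361728, log₁₀(N) = 1.568202
C = 1.361728 / 1.568202 = 0.87

0.87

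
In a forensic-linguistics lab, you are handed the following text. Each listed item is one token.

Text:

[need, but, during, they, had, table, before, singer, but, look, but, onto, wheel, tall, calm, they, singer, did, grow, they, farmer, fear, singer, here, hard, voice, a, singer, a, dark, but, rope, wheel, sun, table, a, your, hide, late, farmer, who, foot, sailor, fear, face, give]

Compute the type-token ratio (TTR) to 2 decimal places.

0.70

N = 46 tokens, V = 32 types.
TTR = V / N = 32 / 46 = 0.70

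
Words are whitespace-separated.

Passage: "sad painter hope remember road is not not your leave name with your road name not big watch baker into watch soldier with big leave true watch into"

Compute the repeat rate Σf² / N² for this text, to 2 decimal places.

Frequencies: not:3, watch:3, road:2, your:2, leave:2, name:2, with:2, big:2, into:2, sad:1, painter:1, hope:1, remember:1, is:1, baker:1, soldier:1, true:1
Σf² = 54; N² = 784
Repeat rate = 54 / 784 = 0.07

0.07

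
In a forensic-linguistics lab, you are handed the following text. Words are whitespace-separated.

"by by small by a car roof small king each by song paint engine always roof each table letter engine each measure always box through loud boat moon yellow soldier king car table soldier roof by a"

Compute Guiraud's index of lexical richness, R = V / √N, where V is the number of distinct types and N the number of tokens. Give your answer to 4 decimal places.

N = 37, V = 21.
√N = 6.082763
R = 21 / 6.082763 = 3.4524

3.4524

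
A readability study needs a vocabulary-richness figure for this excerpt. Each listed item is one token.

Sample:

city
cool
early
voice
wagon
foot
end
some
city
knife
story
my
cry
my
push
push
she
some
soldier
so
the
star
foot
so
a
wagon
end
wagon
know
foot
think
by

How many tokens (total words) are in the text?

Tokens: city, cool, early, voice, wagon, foot, end, some, city, knife, story, my, cry, my, push, push, she, some, soldier, so, the, star, foot, so, a, wagon, end, wagon, know, foot, think, by
N = 32

32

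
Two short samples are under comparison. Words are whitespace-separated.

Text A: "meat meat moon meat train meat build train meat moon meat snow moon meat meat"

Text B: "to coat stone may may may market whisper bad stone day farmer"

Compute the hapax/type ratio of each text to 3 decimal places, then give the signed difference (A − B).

A: hapax=2, V=5, ratio=0.400
B: hapax=7, V=9, ratio=0.778
Difference = 0.400 − 0.778 = -0.378

-0.378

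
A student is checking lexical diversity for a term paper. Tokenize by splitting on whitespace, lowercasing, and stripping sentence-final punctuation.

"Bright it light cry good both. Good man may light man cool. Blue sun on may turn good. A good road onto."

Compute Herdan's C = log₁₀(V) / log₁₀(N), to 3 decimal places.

0.897

N = 22, V = 16.
log₁₀(V) = 1.204120, log₁₀(N) = 1.342423
C = 1.204120 / 1.342423 = 0.897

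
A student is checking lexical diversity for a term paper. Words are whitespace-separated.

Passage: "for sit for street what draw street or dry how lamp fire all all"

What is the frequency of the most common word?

2

Frequencies: for:2, street:2, all:2, sit:1, what:1, draw:1, or:1, dry:1, how:1, lamp:1, fire:1
Most common: 'for' with frequency 2.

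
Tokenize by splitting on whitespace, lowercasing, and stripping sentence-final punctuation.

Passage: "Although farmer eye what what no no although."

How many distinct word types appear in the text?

5

Distinct types: {although, eye, farmer, no, what}
V = 5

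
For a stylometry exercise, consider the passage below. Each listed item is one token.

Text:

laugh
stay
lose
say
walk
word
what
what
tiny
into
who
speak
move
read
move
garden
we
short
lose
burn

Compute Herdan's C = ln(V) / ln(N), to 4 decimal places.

N = 20, V = 17.
ln(V) = 2.833213, ln(N) = 2.995732
C = 2.833213 / 2.995732 = 0.9457

0.9457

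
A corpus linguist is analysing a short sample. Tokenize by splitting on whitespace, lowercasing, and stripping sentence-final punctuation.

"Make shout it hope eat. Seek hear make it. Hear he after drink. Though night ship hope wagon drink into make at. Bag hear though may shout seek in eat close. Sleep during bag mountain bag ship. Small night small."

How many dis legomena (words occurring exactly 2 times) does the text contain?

10

Frequencies: make:3, hear:3, bag:3, shout:2, it:2, hope:2, eat:2, seek:2, drink:2, though:2, night:2, ship:2, small:2, he:1, after:1, wagon:1, into:1, at:1, may:1, in:1, … (4 more, each freq 1)
Words with frequency 2: drink, eat, hope, it, night, seek, ship, shout, small, though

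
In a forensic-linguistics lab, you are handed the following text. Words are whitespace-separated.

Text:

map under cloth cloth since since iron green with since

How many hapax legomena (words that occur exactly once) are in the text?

Frequencies: since:3, cloth:2, map:1, under:1, iron:1, green:1, with:1
Hapax (freq=1): green, iron, map, under, with

5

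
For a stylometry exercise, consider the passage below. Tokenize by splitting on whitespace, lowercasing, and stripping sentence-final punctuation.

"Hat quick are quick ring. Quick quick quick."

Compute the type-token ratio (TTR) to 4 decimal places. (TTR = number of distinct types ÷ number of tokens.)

N = 8 tokens, V = 4 types.
TTR = V / N = 4 / 8 = 0.5000

0.5000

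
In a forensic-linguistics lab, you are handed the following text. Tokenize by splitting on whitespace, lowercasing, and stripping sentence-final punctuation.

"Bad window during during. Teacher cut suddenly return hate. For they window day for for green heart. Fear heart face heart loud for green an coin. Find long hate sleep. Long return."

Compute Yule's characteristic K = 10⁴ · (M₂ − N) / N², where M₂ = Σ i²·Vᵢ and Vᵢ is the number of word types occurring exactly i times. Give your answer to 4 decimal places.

Frequencies: for:4, heart:3, window:2, during:2, return:2, hate:2, green:2, long:2, bad:1, teacher:1, cut:1, suddenly:1, they:1, day:1, fear:1, face:1, loud:1, an:1, coin:1, find:1, … (1 more, each freq 1)
N = 32. Frequency spectrum: V_1=13, V_2=6, V_3=1, V_4=1
M₂ = 1²·13 + 2²·6 + 3²·1 + 4²·1 = 62
K = 10000 × (62 − 32) / 32² = 292.9688

292.9688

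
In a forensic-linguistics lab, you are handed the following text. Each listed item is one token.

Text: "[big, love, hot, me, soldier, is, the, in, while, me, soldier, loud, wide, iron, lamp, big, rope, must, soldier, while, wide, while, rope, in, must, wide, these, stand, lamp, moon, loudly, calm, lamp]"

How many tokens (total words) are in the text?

Tokens: big, love, hot, me, soldier, is, the, in, while, me, soldier, loud, wide, iron, lamp, big, rope, must, soldier, while, wide, while, rope, in, must, wide, these, stand, lamp, moon, loudly, calm, lamp
N = 33

33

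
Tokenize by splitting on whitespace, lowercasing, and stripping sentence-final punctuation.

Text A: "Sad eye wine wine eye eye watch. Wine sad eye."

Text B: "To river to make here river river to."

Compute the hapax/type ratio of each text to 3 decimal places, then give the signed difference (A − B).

A: hapax=1, V=4, ratio=0.250
B: hapax=2, V=4, ratio=0.500
Difference = 0.250 − 0.500 = -0.250

-0.250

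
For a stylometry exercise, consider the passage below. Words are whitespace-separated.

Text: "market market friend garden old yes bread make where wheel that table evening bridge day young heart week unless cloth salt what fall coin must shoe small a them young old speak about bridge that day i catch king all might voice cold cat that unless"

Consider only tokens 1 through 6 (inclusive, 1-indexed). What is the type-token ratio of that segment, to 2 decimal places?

Segment tokens 1–6: market, market, friend, garden, old, yes
Segment N = 6, segment V = 5.
TTR = 5 / 6 = 0.83

0.83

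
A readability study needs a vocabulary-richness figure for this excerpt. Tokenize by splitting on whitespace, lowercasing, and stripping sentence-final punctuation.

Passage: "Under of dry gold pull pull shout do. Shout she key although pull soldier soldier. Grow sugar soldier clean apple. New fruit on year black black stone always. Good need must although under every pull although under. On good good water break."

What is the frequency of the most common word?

4

Frequencies: pull:4, under:3, although:3, soldier:3, good:3, shout:2, on:2, black:2, of:1, dry:1, gold:1, do:1, she:1, key:1, grow:1, sugar:1, clean:1, apple:1, new:1, fruit:1, … (8 more, each freq 1)
Most common: 'pull' with frequency 4.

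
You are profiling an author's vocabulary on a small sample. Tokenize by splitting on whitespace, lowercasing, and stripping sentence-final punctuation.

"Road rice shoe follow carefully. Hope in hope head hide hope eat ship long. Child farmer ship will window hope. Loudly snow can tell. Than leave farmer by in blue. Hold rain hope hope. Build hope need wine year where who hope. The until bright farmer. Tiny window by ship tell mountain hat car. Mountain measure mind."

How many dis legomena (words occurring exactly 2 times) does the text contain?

5

Frequencies: hope:8, ship:3, farmer:3, in:2, window:2, tell:2, by:2, mountain:2, road:1, rice:1, shoe:1, follow:1, carefully:1, head:1, hide:1, eat:1, long:1, child:1, will:1, loudly:1, … (21 more, each freq 1)
Words with frequency 2: by, in, mountain, tell, window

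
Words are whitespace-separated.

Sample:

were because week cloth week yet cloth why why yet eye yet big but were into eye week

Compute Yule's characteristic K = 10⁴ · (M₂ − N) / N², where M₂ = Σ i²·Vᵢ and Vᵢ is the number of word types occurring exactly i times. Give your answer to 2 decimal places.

617.28

Frequencies: week:3, yet:3, were:2, cloth:2, why:2, eye:2, because:1, big:1, but:1, into:1
N = 18. Frequency spectrum: V_1=4, V_2=4, V_3=2
M₂ = 1²·4 + 2²·4 + 3²·2 = 38
K = 10000 × (38 − 18) / 18² = 617.28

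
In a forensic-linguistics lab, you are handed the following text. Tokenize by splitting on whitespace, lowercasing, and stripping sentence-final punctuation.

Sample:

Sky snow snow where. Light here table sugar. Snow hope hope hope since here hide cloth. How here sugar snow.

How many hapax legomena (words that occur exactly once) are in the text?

Frequencies: snow:4, here:3, hope:3, sugar:2, sky:1, where:1, light:1, table:1, since:1, hide:1, cloth:1, how:1
Hapax (freq=1): cloth, hide, how, light, since, sky, table, where

8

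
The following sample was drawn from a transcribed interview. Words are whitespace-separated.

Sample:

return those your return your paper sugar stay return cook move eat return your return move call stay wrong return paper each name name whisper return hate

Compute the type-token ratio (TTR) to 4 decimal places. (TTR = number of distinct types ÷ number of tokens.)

0.5556

N = 27 tokens, V = 15 types.
TTR = V / N = 15 / 27 = 0.5556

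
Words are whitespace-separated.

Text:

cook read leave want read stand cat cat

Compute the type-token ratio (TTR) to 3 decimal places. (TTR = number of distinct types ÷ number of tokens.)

0.750

N = 8 tokens, V = 6 types.
TTR = V / N = 6 / 8 = 0.750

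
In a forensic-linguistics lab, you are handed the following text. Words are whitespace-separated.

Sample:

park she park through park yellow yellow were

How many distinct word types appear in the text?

Distinct types: {park, she, through, were, yellow}
V = 5

5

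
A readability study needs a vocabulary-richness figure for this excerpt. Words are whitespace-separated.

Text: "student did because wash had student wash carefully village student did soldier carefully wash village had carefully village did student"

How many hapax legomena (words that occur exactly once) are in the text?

2

Frequencies: student:4, did:3, wash:3, carefully:3, village:3, had:2, because:1, soldier:1
Hapax (freq=1): because, soldier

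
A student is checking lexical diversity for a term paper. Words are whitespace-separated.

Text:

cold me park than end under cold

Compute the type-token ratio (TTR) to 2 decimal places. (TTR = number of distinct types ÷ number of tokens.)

N = 7 tokens, V = 6 types.
TTR = V / N = 6 / 7 = 0.86

0.86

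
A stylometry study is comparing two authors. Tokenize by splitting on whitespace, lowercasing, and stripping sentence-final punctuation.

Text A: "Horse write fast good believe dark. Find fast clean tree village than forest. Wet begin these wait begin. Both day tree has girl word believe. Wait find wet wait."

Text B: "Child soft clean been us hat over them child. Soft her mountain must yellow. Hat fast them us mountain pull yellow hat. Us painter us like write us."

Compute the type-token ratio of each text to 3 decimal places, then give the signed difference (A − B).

0.117

TTR(A) = 21/29 = 0.724
TTR(B) = 17/28 = 0.607
Difference = 0.724 − 0.607 = 0.117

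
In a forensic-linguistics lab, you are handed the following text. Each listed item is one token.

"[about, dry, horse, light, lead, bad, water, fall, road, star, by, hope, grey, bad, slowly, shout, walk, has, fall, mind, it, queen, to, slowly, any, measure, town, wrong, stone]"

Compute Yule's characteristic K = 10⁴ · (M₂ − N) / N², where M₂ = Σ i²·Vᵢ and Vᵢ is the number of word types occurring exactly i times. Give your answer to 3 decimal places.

Frequencies: bad:2, fall:2, slowly:2, about:1, dry:1, horse:1, light:1, lead:1, water:1, road:1, star:1, by:1, hope:1, grey:1, shout:1, walk:1, has:1, mind:1, it:1, queen:1, … (6 more, each freq 1)
N = 29. Frequency spectrum: V_1=23, V_2=3
M₂ = 1²·23 + 2²·3 = 35
K = 10000 × (35 − 29) / 29² = 71.344

71.344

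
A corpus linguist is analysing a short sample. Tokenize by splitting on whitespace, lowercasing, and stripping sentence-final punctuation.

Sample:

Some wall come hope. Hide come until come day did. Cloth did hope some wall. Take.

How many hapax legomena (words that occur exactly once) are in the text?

Frequencies: come:3, some:2, wall:2, hope:2, did:2, hide:1, until:1, day:1, cloth:1, take:1
Hapax (freq=1): cloth, day, hide, take, until

5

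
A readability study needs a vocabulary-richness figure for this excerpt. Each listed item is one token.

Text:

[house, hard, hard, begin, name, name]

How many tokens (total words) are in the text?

Tokens: house, hard, hard, begin, name, name
N = 6

6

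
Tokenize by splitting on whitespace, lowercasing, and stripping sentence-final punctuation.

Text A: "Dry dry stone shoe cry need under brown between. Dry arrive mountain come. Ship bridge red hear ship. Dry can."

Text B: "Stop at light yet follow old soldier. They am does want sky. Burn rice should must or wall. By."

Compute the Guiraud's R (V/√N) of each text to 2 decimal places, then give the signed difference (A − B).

-0.78

A: V=16, N=20, R=3.58
B: V=19, N=19, R=4.36
Difference = 3.58 − 4.36 = -0.78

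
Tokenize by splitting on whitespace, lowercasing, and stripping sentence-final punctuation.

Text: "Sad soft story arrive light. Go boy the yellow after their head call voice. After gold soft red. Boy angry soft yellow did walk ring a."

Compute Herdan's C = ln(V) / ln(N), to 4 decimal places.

0.9344

N = 26, V = 21.
ln(V) = 3.044522, ln(N) = 3.258097
C = 3.044522 / 3.258097 = 0.9344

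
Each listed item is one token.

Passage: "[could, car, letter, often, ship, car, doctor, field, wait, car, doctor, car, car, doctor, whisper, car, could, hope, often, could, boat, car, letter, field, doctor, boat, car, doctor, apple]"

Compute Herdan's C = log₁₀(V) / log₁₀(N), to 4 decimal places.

0.7380

N = 29, V = 12.
log₁₀(V) = 1.079181, log₁₀(N) = 1.462398
C = 1.079181 / 1.462398 = 0.7380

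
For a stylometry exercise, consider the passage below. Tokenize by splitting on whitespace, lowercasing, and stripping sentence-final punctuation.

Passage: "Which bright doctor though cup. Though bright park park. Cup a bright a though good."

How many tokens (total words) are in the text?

15

Tokens: which, bright, doctor, though, cup, though, bright, park, park, cup, a, bright, a, though, good
N = 15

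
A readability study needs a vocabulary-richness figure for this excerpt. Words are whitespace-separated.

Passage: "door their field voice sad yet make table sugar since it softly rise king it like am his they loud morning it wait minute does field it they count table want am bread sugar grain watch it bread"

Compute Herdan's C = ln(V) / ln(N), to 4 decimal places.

0.9160

N = 38, V = 28.
ln(V) = 3.332205, ln(N) = 3.637586
C = 3.332205 / 3.637586 = 0.9160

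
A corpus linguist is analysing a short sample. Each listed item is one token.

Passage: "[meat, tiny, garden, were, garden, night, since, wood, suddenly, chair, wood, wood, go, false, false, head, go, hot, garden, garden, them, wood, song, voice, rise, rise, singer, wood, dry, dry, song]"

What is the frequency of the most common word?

Frequencies: wood:5, garden:4, go:2, false:2, song:2, rise:2, dry:2, meat:1, tiny:1, were:1, night:1, since:1, suddenly:1, chair:1, head:1, hot:1, them:1, voice:1, singer:1
Most common: 'wood' with frequency 5.

5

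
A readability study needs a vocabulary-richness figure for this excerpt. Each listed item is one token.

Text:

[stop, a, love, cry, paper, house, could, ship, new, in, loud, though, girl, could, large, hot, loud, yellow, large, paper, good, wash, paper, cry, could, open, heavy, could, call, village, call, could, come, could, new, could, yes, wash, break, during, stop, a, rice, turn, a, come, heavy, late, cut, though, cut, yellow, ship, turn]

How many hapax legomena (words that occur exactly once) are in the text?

13

Frequencies: could:7, a:3, paper:3, stop:2, cry:2, ship:2, new:2, loud:2, though:2, large:2, yellow:2, wash:2, heavy:2, call:2, come:2, turn:2, cut:2, love:1, house:1, in:1, … (10 more, each freq 1)
Hapax (freq=1): break, during, girl, good, hot, house, in, late, love, open, rice, village, yes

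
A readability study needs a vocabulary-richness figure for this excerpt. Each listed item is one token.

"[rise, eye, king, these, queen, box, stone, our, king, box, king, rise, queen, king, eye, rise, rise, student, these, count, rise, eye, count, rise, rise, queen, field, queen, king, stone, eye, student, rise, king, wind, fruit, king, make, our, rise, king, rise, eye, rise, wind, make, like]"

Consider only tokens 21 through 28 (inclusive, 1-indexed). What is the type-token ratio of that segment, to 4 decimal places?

Segment tokens 21–28: rise, eye, count, rise, rise, queen, field, queen
Segment N = 8, segment V = 5.
TTR = 5 / 8 = 0.6250

0.6250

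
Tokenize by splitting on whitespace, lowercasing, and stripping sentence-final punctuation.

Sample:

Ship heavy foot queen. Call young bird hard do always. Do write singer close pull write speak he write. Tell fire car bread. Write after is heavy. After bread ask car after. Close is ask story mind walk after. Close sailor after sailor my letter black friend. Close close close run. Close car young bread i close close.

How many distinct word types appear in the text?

Distinct types: {after, always, ask, bird, black, bread, call, car, close, do, fire, foot, friend, hard, he, heavy, i, is, letter, mind, my, pull, queen, run, sailor, ship, singer, speak, story, tell, walk, write, young}
V = 33

33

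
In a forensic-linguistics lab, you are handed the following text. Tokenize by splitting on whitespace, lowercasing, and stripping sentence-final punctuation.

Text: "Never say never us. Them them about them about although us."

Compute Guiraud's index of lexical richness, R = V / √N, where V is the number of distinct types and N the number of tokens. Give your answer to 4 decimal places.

N = 11, V = 6.
√N = 3.316625
R = 6 / 3.316625 = 1.8091

1.8091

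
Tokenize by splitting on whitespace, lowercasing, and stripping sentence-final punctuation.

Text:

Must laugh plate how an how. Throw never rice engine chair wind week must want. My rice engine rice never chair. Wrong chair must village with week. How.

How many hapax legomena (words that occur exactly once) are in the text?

Frequencies: must:3, how:3, rice:3, chair:3, never:2, engine:2, week:2, laugh:1, plate:1, an:1, throw:1, wind:1, want:1, my:1, wrong:1, village:1, with:1
Hapax (freq=1): an, laugh, my, plate, throw, village, want, wind, with, wrong

10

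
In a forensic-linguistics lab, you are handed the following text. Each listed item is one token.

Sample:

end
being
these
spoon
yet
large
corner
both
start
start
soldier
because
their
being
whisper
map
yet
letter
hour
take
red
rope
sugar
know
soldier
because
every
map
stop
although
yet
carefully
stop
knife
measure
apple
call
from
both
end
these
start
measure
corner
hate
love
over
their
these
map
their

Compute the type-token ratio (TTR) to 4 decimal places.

N = 51 tokens, V = 33 types.
TTR = V / N = 33 / 51 = 0.6471

0.6471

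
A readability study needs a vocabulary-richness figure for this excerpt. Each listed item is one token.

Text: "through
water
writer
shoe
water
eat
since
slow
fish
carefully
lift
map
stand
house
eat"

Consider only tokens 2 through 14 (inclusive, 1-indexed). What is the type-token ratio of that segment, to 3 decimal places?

0.923

Segment tokens 2–14: water, writer, shoe, water, eat, since, slow, fish, carefully, lift, map, stand, house
Segment N = 13, segment V = 12.
TTR = 12 / 13 = 0.923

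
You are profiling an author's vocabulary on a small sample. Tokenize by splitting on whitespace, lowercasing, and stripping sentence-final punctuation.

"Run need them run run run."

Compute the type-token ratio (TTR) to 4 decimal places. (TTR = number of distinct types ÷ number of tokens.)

N = 6 tokens, V = 3 types.
TTR = V / N = 3 / 6 = 0.5000

0.5000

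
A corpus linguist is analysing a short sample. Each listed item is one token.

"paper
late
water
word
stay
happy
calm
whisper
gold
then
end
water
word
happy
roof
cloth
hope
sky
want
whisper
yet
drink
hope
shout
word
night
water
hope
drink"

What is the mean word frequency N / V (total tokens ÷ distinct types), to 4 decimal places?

1.4500

N = 29 tokens, V = 20 types.
Mean frequency = N / V = 29 / 20 = 1.4500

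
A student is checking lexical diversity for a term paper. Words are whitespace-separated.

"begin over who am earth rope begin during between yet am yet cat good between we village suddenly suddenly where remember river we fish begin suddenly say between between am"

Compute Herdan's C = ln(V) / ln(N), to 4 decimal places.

0.8657

N = 30, V = 19.
ln(V) = 2.944439, ln(N) = 3.401197
C = 2.944439 / 3.401197 = 0.8657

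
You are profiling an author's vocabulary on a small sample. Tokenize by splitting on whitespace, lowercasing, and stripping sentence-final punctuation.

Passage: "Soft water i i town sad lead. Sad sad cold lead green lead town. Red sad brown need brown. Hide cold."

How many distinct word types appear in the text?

12

Distinct types: {brown, cold, green, hide, i, lead, need, red, sad, soft, town, water}
V = 12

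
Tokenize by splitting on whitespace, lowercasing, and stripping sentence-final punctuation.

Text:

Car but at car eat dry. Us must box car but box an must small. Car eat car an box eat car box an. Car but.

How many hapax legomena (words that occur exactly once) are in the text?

4

Frequencies: car:7, box:4, but:3, eat:3, an:3, must:2, at:1, dry:1, us:1, small:1
Hapax (freq=1): at, dry, small, us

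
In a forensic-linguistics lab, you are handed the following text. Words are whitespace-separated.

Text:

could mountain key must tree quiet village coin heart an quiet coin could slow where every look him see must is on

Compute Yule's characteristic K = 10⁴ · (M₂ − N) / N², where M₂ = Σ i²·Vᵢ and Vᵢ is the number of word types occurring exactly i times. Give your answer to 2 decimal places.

165.29

Frequencies: could:2, must:2, quiet:2, coin:2, mountain:1, key:1, tree:1, village:1, heart:1, an:1, slow:1, where:1, every:1, look:1, him:1, see:1, is:1, on:1
N = 22. Frequency spectrum: V_1=14, V_2=4
M₂ = 1²·14 + 2²·4 = 30
K = 10000 × (30 − 22) / 22² = 165.29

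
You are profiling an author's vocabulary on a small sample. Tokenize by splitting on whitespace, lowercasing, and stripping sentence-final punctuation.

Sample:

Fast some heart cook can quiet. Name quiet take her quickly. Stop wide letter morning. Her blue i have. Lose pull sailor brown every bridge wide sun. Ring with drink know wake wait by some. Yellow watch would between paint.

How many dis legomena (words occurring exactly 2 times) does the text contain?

Frequencies: some:2, quiet:2, her:2, wide:2, fast:1, heart:1, cook:1, can:1, name:1, take:1, quickly:1, stop:1, letter:1, morning:1, blue:1, i:1, have:1, lose:1, pull:1, sailor:1, … (16 more, each freq 1)
Words with frequency 2: her, quiet, some, wide

4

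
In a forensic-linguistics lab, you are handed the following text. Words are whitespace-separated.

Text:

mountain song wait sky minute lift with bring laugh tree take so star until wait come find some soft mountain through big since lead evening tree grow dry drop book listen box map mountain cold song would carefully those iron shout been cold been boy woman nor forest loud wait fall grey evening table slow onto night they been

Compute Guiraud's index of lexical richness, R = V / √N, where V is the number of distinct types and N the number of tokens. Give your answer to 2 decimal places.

6.38

N = 59, V = 49.
√N = 7.681146
R = 49 / 7.681146 = 6.38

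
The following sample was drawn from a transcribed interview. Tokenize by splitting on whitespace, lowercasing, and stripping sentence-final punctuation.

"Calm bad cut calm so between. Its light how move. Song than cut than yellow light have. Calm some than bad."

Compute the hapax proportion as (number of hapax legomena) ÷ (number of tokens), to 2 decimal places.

0.43

Frequencies: calm:3, than:3, bad:2, cut:2, light:2, so:1, between:1, its:1, how:1, move:1, song:1, yellow:1, have:1, some:1
Hapax count = 9; token count = 21.
Ratio = 9 / 21 = 0.43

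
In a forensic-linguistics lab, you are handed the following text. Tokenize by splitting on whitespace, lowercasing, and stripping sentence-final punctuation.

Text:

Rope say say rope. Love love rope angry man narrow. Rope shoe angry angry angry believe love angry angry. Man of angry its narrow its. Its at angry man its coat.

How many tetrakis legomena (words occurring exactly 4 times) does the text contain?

2

Frequencies: angry:8, rope:4, its:4, love:3, man:3, say:2, narrow:2, shoe:1, believe:1, of:1, at:1, coat:1
Words with frequency 4: its, rope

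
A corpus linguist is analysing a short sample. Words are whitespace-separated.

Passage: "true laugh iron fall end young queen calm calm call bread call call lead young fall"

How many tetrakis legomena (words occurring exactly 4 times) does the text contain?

Frequencies: call:3, fall:2, young:2, calm:2, true:1, laugh:1, iron:1, end:1, queen:1, bread:1, lead:1
Words with frequency 4: (none)

0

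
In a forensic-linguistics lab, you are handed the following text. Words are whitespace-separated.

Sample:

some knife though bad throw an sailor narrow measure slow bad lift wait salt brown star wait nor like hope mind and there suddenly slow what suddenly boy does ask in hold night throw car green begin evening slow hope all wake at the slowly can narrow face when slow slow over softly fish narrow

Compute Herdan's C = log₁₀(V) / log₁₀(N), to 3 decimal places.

N = 55, V = 44.
log₁₀(V) = 1.643453, log₁₀(N) = 1.740363
C = 1.643453 / 1.740363 = 0.944

0.944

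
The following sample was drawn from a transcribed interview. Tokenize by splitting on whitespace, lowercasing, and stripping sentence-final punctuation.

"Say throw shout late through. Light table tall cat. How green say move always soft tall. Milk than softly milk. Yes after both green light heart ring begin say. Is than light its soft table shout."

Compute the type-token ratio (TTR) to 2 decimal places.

0.69

N = 36 tokens, V = 25 types.
TTR = V / N = 25 / 36 = 0.69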